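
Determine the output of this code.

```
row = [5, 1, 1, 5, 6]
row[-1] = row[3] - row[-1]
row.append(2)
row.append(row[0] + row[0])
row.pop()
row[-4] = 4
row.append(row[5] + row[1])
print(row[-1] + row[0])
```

8

row[-1] = row[3]-row[-1] = 5-6 = -1 → [5, 1, 1, 5, -1]
append 2 → [5, 1, 1, 5, -1, 2]
append row[0]+row[0] = 5+5 = 10 → [5, 1, 1, 5, -1, 2, 10]
pop() removes 10 → [5, 1, 1, 5, -1, 2]
row[-4] = 4 → [5, 1, 4, 5, -1, 2]
append row[5]+row[1] = 2+1 = 3 → [5, 1, 4, 5, -1, 2, 3]
row[-1]+row[0] = 3+5 = 8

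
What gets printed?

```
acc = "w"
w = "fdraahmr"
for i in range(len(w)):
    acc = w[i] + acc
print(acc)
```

i=0: prepend 'f' → 'fw'
i=1: prepend 'd' → 'dfw'
i=2: prepend 'r' → 'rdfw'
i=3: prepend 'a' → 'ardfw'
i=4: prepend 'a' → 'aardfw'
i=5: prepend 'h' → 'haardfw'
i=6: prepend 'm' → 'mhaardfw'
i=7: prepend 'r' → 'rmhaardfw'

rmhaardfw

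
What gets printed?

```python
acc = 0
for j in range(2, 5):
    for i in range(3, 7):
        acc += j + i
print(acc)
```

j=2,i=3: acc = 0+5 = 5
j=2,i=4: acc = 5+6 = 11
j=2,i=5: acc = 11+7 = 18
j=2,i=6: acc = 18+8 = 26
j=3,i=3: acc = 26+6 = 32
j=3,i=4: acc = 32+7 = 39
j=3,i=5: acc = 39+8 = 47
j=3,i=6: acc = 47+9 = 56
j=4,i=3: acc = 56+7 = 63
j=4,i=4: acc = 63+8 = 71
j=4,i=5: acc = 71+9 = 80
j=4,i=6: acc = 80+10 = 90

90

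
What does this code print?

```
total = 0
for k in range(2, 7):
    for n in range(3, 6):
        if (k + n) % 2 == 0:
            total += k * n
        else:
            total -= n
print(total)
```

k=2,n=3: odd sum, total = 0-3 = -3
k=2,n=4: even sum, total = (-3)+8 = 5
k=2,n=5: odd sum, total = 5-5 = 0
k=3,n=3: even sum, total = 0+9 = 9
k=3,n=4: odd sum, total = 9-4 = 5
k=3,n=5: even sum, total = 5+15 = 20
k=4,n=3: odd sum, total = 20-3 = 17
k=4,n=4: even sum, total = 17+16 = 33
k=4,n=5: odd sum, total = 33-5 = 28
k=5,n=3: even sum, total = 28+15 = 43
k=5,n=4: odd sum, total = 43-4 = 39
k=5,n=5: even sum, total = 39+25 = 64
k=6,n=3: odd sum, total = 64-3 = 61
k=6,n=4: even sum, total = 61+24 = 85
k=6,n=5: odd sum, total = 85-5 = 80

80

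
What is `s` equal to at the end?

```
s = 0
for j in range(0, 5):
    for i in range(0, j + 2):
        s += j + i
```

j=0,i=0: s = 0+0 = 0
j=0,i=1: s = 0+1 = 1
j=1,i=0: s = 1+1 = 2
j=1,i=1: s = 2+2 = 4
j=1,i=2: s = 4+3 = 7
j=2,i=0: s = 7+2 = 9
j=2,i=1: s = 9+3 = 12
j=2,i=2: s = 12+4 = 16
j=2,i=3: s = 16+5 = 21
j=3,i=0: s = 21+3 = 24
j=3,i=1: s = 24+4 = 28
j=3,i=2: s = 28+5 = 33
j=3,i=3: s = 33+6 = 39
j=3,i=4: s = 39+7 = 46
j=4,i=0: s = 46+4 = 50
j=4,i=1: s = 50+5 = 55
j=4,i=2: s = 55+6 = 61
j=4,i=3: s = 61+7 = 68
j=4,i=4: s = 68+8 = 76
j=4,i=5: s = 76+9 = 85

85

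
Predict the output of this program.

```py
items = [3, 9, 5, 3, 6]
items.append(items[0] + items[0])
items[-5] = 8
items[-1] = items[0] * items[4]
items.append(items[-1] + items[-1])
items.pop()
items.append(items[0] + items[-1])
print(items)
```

[3, 8, 5, 3, 6, 18, 21]

append items[0]+items[0] = 3+3 = 6 → [3, 9, 5, 3, 6, 6]
items[-5] = 8 → [3, 8, 5, 3, 6, 6]
items[-1] = items[0]*items[4] = 3*6 = 18 → [3, 8, 5, 3, 6, 18]
append items[-1]+items[-1] = 18+18 = 36 → [3, 8, 5, 3, 6, 18, 36]
pop() removes 36 → [3, 8, 5, 3, 6, 18]
append items[0]+items[-1] = 3+18 = 21 → [3, 8, 5, 3, 6, 18, 21]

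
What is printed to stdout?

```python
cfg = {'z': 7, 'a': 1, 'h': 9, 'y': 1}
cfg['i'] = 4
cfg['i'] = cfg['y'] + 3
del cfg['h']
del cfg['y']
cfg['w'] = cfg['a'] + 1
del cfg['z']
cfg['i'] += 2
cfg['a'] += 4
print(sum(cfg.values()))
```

cfg['i'] = 4 → {'z': 7, 'a': 1, 'h': 9, 'y': 1, 'i': 4}
cfg['i'] = cfg['y']+3 = 4 → {'z': 7, 'a': 1, 'h': 9, 'y': 1, 'i': 4}
del 'h' → {'z': 7, 'a': 1, 'y': 1, 'i': 4}
del 'y' → {'z': 7, 'a': 1, 'i': 4}
cfg['w'] = cfg['a']+1 = 2 → {'z': 7, 'a': 1, 'i': 4, 'w': 2}
del 'z' → {'a': 1, 'i': 4, 'w': 2}
cfg['i'] = 4+2 = 6 → {'a': 1, 'i': 6, 'w': 2}
cfg['a'] = 1+4 = 5 → {'a': 5, 'i': 6, 'w': 2}
sum of values = 13

13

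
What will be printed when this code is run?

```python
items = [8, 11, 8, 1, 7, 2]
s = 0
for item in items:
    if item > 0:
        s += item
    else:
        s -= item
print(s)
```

item=8: >0, s = 0+8 = 8
item=11: >0, s = 8+11 = 19
item=8: >0, s = 19+8 = 27
item=1: >0, s = 27+1 = 28
item=7: >0, s = 28+7 = 35
item=2: >0, s = 35+2 = 37

37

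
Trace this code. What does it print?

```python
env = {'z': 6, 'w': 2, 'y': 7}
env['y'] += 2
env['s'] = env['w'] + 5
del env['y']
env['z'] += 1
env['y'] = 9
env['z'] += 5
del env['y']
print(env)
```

env['y'] = 7+2 = 9 → {'z': 6, 'w': 2, 'y': 9}
env['s'] = env['w']+5 = 7 → {'z': 6, 'w': 2, 'y': 9, 's': 7}
del 'y' → {'z': 6, 'w': 2, 's': 7}
env['z'] = 6+1 = 7 → {'z': 7, 'w': 2, 's': 7}
env['y'] = 9 → {'z': 7, 'w': 2, 's': 7, 'y': 9}
env['z'] = 7+5 = 12 → {'z': 12, 'w': 2, 's': 7, 'y': 9}
del 'y' → {'z': 12, 'w': 2, 's': 7}

{'z': 12, 'w': 2, 's': 7}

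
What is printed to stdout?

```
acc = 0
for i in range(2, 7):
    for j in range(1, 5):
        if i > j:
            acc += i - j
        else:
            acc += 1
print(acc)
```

40

i=2,j=1: 2>1, acc = 0+1 = 1
i=2,j=2: not 2>2, acc = 1+1 = 2
i=2,j=3: not 2>3, acc = 2+1 = 3
i=2,j=4: not 2>4, acc = 3+1 = 4
i=3,j=1: 3>1, acc = 4+2 = 6
i=3,j=2: 3>2, acc = 6+1 = 7
i=3,j=3: not 3>3, acc = 7+1 = 8
i=3,j=4: not 3>4, acc = 8+1 = 9
i=4,j=1: 4>1, acc = 9+3 = 12
i=4,j=2: 4>2, acc = 12+2 = 14
i=4,j=3: 4>3, acc = 14+1 = 15
i=4,j=4: not 4>4, acc = 15+1 = 16
i=5,j=1: 5>1, acc = 16+4 = 20
i=5,j=2: 5>2, acc = 20+3 = 23
i=5,j=3: 5>3, acc = 23+2 = 25
i=5,j=4: 5>4, acc = 25+1 = 26
i=6,j=1: 6>1, acc = 26+5 = 31
i=6,j=2: 6>2, acc = 31+4 = 35
i=6,j=3: 6>3, acc = 35+3 = 38
i=6,j=4: 6>4, acc = 38+2 = 40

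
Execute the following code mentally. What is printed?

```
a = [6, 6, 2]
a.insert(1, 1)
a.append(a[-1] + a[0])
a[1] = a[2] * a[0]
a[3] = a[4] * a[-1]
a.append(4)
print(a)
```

[6, 36, 6, 64, 8, 4]

insert 1 at 1 → [6, 1, 6, 2]
append a[-1]+a[0] = 2+6 = 8 → [6, 1, 6, 2, 8]
a[1] = a[2]*a[0] = 6*6 = 36 → [6, 36, 6, 2, 8]
a[3] = a[4]*a[-1] = 8*8 = 64 → [6, 36, 6, 64, 8]
append 4 → [6, 36, 6, 64, 8, 4]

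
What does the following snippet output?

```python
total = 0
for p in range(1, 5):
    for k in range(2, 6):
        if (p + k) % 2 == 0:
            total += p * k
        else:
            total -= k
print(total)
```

p=1,k=2: odd sum, total = 0-2 = -2
p=1,k=3: even sum, total = (-2)+3 = 1
p=1,k=4: odd sum, total = 1-4 = -3
p=1,k=5: even sum, total = (-3)+5 = 2
p=2,k=2: even sum, total = 2+4 = 6
p=2,k=3: odd sum, total = 6-3 = 3
p=2,k=4: even sum, total = 3+8 = 11
p=2,k=5: odd sum, total = 11-5 = 6
p=3,k=2: odd sum, total = 6-2 = 4
p=3,k=3: even sum, total = 4+9 = 13
p=3,k=4: odd sum, total = 13-4 = 9
p=3,k=5: even sum, total = 9+15 = 24
p=4,k=2: even sum, total = 24+8 = 32
p=4,k=3: odd sum, total = 32-3 = 29
p=4,k=4: even sum, total = 29+16 = 45
p=4,k=5: odd sum, total = 45-5 = 40

40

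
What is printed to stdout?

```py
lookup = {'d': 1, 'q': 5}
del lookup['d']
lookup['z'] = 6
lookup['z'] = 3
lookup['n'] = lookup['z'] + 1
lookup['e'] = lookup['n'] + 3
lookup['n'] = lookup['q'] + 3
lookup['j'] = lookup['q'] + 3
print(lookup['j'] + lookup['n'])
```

16

del 'd' → {'q': 5}
lookup['z'] = 6 → {'q': 5, 'z': 6}
lookup['z'] = 3 → {'q': 5, 'z': 3}
lookup['n'] = lookup['z']+1 = 4 → {'q': 5, 'z': 3, 'n': 4}
lookup['e'] = lookup['n']+3 = 7 → {'q': 5, 'z': 3, 'n': 4, 'e': 7}
lookup['n'] = lookup['q']+3 = 8 → {'q': 5, 'z': 3, 'n': 8, 'e': 7}
lookup['j'] = lookup['q']+3 = 8 → {'q': 5, 'z': 3, 'n': 8, 'e': 7, 'j': 8}
lookup['j']+lookup['n'] = 8+8 = 16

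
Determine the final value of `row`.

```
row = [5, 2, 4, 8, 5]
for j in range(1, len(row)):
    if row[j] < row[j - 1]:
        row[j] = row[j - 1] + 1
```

j=1: 2<5, row[1] = 5+1 = 6 → [5, 6, 4, 8, 5]
j=2: 4<6, row[2] = 6+1 = 7 → [5, 6, 7, 8, 5]
j=3: 8>=7, unchanged → [5, 6, 7, 8, 5]
j=4: 5<8, row[4] = 8+1 = 9 → [5, 6, 7, 8, 9]

[5, 6, 7, 8, 9]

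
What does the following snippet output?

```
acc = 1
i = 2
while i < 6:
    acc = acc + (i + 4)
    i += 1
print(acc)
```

31

i=2: acc = 1+6 = 7
i=3: acc = 7+7 = 14
i=4: acc = 14+8 = 22
i=5: acc = 22+9 = 31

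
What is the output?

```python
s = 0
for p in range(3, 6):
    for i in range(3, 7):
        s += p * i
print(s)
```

216

p=3,i=3: s = 0+9 = 9
p=3,i=4: s = 9+12 = 21
p=3,i=5: s = 21+15 = 36
p=3,i=6: s = 36+18 = 54
p=4,i=3: s = 54+12 = 66
p=4,i=4: s = 66+16 = 82
p=4,i=5: s = 82+20 = 102
p=4,i=6: s = 102+24 = 126
p=5,i=3: s = 126+15 = 141
p=5,i=4: s = 141+20 = 161
p=5,i=5: s = 161+25 = 186
p=5,i=6: s = 186+30 = 216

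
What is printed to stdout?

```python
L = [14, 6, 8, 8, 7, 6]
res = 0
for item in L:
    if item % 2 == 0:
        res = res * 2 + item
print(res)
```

326

item=14: even, res = 0*2+14 = 14
item=6: even, res = 14*2+6 = 34
item=8: even, res = 34*2+8 = 76
item=8: even, res = 76*2+8 = 160
item=7: not even
item=6: even, res = 160*2+6 = 326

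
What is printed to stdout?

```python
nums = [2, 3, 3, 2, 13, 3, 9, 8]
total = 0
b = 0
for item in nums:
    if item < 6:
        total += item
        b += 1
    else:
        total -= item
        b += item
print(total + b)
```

18

item=2: <6, total = 0+2 = 2; b=1
item=3: <6, total = 2+3 = 5; b=2
item=3: <6, total = 5+3 = 8; b=3
item=2: <6, total = 8+2 = 10; b=4
item=13: not <6, total = 10-13 = -3; b=17
item=3: <6, total = (-3)+3 = 0; b=18
item=9: not <6, total = 0-9 = -9; b=27
item=8: not <6, total = (-9)-8 = -17; b=35
total+b = (-17)+35 = 18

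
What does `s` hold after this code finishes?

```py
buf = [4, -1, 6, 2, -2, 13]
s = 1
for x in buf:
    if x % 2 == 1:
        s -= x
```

x=4: not odd
x=-1: odd, s = 1-(-1) = 2
x=6: not odd
x=2: not odd
x=-2: not odd
x=13: odd, s = 2-13 = -11

-11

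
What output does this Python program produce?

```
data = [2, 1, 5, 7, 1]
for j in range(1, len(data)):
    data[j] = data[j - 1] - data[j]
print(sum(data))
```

j=1: data[1] = 2-1 = 1 → [2, 1, 5, 7, 1]
j=2: data[2] = 1-5 = -4 → [2, 1, -4, 7, 1]
j=3: data[3] = (-4)-7 = -11 → [2, 1, -4, -11, 1]
j=4: data[4] = (-11)-1 = -12 → [2, 1, -4, -11, -12]
sum = -24

-24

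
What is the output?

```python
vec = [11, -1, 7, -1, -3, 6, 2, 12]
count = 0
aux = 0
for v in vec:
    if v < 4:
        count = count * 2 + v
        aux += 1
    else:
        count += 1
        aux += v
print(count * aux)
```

v=11: not <4, count = 0+1 = 1; aux=11
v=-1: <4, count = 1*2+(-1) = 1; aux=12
v=7: not <4, count = 1+1 = 2; aux=19
v=-1: <4, count = 2*2+(-1) = 3; aux=20
v=-3: <4, count = 3*2+(-3) = 3; aux=21
v=6: not <4, count = 3+1 = 4; aux=27
v=2: <4, count = 4*2+2 = 10; aux=28
v=12: not <4, count = 10+1 = 11; aux=40
count*aux = 11*40 = 440

440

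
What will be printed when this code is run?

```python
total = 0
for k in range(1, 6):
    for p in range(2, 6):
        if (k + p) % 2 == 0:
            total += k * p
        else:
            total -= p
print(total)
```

74

k=1,p=2: odd sum, total = 0-2 = -2
k=1,p=3: even sum, total = (-2)+3 = 1
k=1,p=4: odd sum, total = 1-4 = -3
k=1,p=5: even sum, total = (-3)+5 = 2
k=2,p=2: even sum, total = 2+4 = 6
k=2,p=3: odd sum, total = 6-3 = 3
k=2,p=4: even sum, total = 3+8 = 11
k=2,p=5: odd sum, total = 11-5 = 6
k=3,p=2: odd sum, total = 6-2 = 4
k=3,p=3: even sum, total = 4+9 = 13
k=3,p=4: odd sum, total = 13-4 = 9
k=3,p=5: even sum, total = 9+15 = 24
k=4,p=2: even sum, total = 24+8 = 32
k=4,p=3: odd sum, total = 32-3 = 29
k=4,p=4: even sum, total = 29+16 = 45
k=4,p=5: odd sum, total = 45-5 = 40
k=5,p=2: odd sum, total = 40-2 = 38
k=5,p=3: even sum, total = 38+15 = 53
k=5,p=4: odd sum, total = 53-4 = 49
k=5,p=5: even sum, total = 49+25 = 74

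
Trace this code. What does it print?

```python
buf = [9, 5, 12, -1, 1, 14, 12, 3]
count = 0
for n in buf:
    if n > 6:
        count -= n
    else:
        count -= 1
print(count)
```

-51

n=9: >6, count = 0-9 = -9
n=5: not >6, count = (-9)-1 = -10
n=12: >6, count = (-10)-12 = -22
n=-1: not >6, count = (-22)-1 = -23
n=1: not >6, count = (-23)-1 = -24
n=14: >6, count = (-24)-14 = -38
n=12: >6, count = (-38)-12 = -50
n=3: not >6, count = (-50)-1 = -51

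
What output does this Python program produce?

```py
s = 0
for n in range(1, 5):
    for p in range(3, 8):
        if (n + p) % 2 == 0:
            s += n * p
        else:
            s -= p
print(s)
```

n=1,p=3: even sum, s = 0+3 = 3
n=1,p=4: odd sum, s = 3-4 = -1
n=1,p=5: even sum, s = (-1)+5 = 4
n=1,p=6: odd sum, s = 4-6 = -2
n=1,p=7: even sum, s = (-2)+7 = 5
n=2,p=3: odd sum, s = 5-3 = 2
n=2,p=4: even sum, s = 2+8 = 10
n=2,p=5: odd sum, s = 10-5 = 5
n=2,p=6: even sum, s = 5+12 = 17
n=2,p=7: odd sum, s = 17-7 = 10
n=3,p=3: even sum, s = 10+9 = 19
n=3,p=4: odd sum, s = 19-4 = 15
n=3,p=5: even sum, s = 15+15 = 30
n=3,p=6: odd sum, s = 30-6 = 24
n=3,p=7: even sum, s = 24+21 = 45
n=4,p=3: odd sum, s = 45-3 = 42
n=4,p=4: even sum, s = 42+16 = 58
n=4,p=5: odd sum, s = 58-5 = 53
n=4,p=6: even sum, s = 53+24 = 77
n=4,p=7: odd sum, s = 77-7 = 70

70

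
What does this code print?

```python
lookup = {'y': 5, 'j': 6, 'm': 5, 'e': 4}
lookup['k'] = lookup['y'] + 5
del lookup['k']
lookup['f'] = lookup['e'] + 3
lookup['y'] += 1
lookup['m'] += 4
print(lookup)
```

{'y': 6, 'j': 6, 'm': 9, 'e': 4, 'f': 7}

lookup['k'] = lookup['y']+5 = 10 → {'y': 5, 'j': 6, 'm': 5, 'e': 4, 'k': 10}
del 'k' → {'y': 5, 'j': 6, 'm': 5, 'e': 4}
lookup['f'] = lookup['e']+3 = 7 → {'y': 5, 'j': 6, 'm': 5, 'e': 4, 'f': 7}
lookup['y'] = 5+1 = 6 → {'y': 6, 'j': 6, 'm': 5, 'e': 4, 'f': 7}
lookup['m'] = 5+4 = 9 → {'y': 6, 'j': 6, 'm': 9, 'e': 4, 'f': 7}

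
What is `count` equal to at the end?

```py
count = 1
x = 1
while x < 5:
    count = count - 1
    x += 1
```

-3

x=1: count = 1-1 = 0
x=2: count = 0-1 = -1
x=3: count = (-1)-1 = -2
x=4: count = (-2)-1 = -3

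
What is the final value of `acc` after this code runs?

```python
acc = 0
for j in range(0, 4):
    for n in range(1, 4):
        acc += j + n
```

42

j=0,n=1: acc = 0+1 = 1
j=0,n=2: acc = 1+2 = 3
j=0,n=3: acc = 3+3 = 6
j=1,n=1: acc = 6+2 = 8
j=1,n=2: acc = 8+3 = 11
j=1,n=3: acc = 11+4 = 15
j=2,n=1: acc = 15+3 = 18
j=2,n=2: acc = 18+4 = 22
j=2,n=3: acc = 22+5 = 27
j=3,n=1: acc = 27+4 = 31
j=3,n=2: acc = 31+5 = 36
j=3,n=3: acc = 36+6 = 42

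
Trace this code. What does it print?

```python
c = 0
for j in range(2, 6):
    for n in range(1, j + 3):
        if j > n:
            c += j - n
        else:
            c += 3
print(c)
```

56

j=2,n=1: 2>1, c = 0+1 = 1
j=2,n=2: not 2>2, c = 1+3 = 4
j=2,n=3: not 2>3, c = 4+3 = 7
j=2,n=4: not 2>4, c = 7+3 = 10
j=3,n=1: 3>1, c = 10+2 = 12
j=3,n=2: 3>2, c = 12+1 = 13
j=3,n=3: not 3>3, c = 13+3 = 16
j=3,n=4: not 3>4, c = 16+3 = 19
j=3,n=5: not 3>5, c = 19+3 = 22
j=4,n=1: 4>1, c = 22+3 = 25
j=4,n=2: 4>2, c = 25+2 = 27
j=4,n=3: 4>3, c = 27+1 = 28
j=4,n=4: not 4>4, c = 28+3 = 31
j=4,n=5: not 4>5, c = 31+3 = 34
j=4,n=6: not 4>6, c = 34+3 = 37
j=5,n=1: 5>1, c = 37+4 = 41
j=5,n=2: 5>2, c = 41+3 = 44
j=5,n=3: 5>3, c = 44+2 = 46
j=5,n=4: 5>4, c = 46+1 = 47
j=5,n=5: not 5>5, c = 47+3 = 50
j=5,n=6: not 5>6, c = 50+3 = 53
j=5,n=7: not 5>7, c = 53+3 = 56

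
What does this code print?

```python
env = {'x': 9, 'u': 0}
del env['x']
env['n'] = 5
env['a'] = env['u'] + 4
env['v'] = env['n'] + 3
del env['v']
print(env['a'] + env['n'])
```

del 'x' → {'u': 0}
env['n'] = 5 → {'u': 0, 'n': 5}
env['a'] = env['u']+4 = 4 → {'u': 0, 'n': 5, 'a': 4}
env['v'] = env['n']+3 = 8 → {'u': 0, 'n': 5, 'a': 4, 'v': 8}
del 'v' → {'u': 0, 'n': 5, 'a': 4}
env['a']+env['n'] = 4+5 = 9

9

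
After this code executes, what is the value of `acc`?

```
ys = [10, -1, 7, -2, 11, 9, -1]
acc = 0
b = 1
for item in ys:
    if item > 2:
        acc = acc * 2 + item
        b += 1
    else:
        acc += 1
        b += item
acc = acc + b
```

item=10: >2, acc = 0*2+10 = 10; b=2
item=-1: not >2, acc = 10+1 = 11; b=1
item=7: >2, acc = 11*2+7 = 29; b=2
item=-2: not >2, acc = 29+1 = 30; b=0
item=11: >2, acc = 30*2+11 = 71; b=1
item=9: >2, acc = 71*2+9 = 151; b=2
item=-1: not >2, acc = 151+1 = 152; b=1
acc+b = 152+1 = 153

153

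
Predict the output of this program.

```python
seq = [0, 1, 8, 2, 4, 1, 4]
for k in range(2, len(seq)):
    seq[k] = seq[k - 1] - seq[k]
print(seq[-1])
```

k=2: seq[2] = 1-8 = -7 → [0, 1, -7, 2, 4, 1, 4]
k=3: seq[3] = (-7)-2 = -9 → [0, 1, -7, -9, 4, 1, 4]
k=4: seq[4] = (-9)-4 = -13 → [0, 1, -7, -9, -13, 1, 4]
k=5: seq[5] = (-13)-1 = -14 → [0, 1, -7, -9, -13, -14, 4]
k=6: seq[6] = (-14)-4 = -18 → [0, 1, -7, -9, -13, -14, -18]

-18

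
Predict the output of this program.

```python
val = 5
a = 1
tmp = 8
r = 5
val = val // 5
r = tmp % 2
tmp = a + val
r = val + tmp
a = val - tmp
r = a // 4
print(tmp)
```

val = 5//5 = 1
r = 8%2 = 0
tmp = 1+1 = 2
r = 1+2 = 3
a = 1-2 = -1
r = (-1)//4 = -1

2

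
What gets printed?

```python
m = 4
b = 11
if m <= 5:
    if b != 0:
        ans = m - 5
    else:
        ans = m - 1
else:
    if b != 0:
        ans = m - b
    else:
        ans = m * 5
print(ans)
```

-1

m=4, b=11
m <= 5 is True; b != 0 is True
→ ans = m - 5 = -1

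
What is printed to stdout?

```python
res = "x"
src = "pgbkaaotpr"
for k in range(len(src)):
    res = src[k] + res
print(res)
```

rptoaakbgpx

k=0: prepend 'p' → 'px'
k=1: prepend 'g' → 'gpx'
k=2: prepend 'b' → 'bgpx'
k=3: prepend 'k' → 'kbgpx'
k=4: prepend 'a' → 'akbgpx'
k=5: prepend 'a' → 'aakbgpx'
k=6: prepend 'o' → 'oaakbgpx'
k=7: prepend 't' → 'toaakbgpx'
k=8: prepend 'p' → 'ptoaakbgpx'
k=9: prepend 'r' → 'rptoaakbgpx'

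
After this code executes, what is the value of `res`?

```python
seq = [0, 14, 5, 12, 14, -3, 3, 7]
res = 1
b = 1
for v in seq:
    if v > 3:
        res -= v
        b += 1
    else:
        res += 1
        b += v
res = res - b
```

v=0: not >3, res = 1+1 = 2; b=1
v=14: >3, res = 2-14 = -12; b=2
v=5: >3, res = (-12)-5 = -17; b=3
v=12: >3, res = (-17)-12 = -29; b=4
v=14: >3, res = (-29)-14 = -43; b=5
v=-3: not >3, res = (-43)+1 = -42; b=2
v=3: not >3, res = (-42)+1 = -41; b=5
v=7: >3, res = (-41)-7 = -48; b=6
res-b = (-48)-6 = -54

-54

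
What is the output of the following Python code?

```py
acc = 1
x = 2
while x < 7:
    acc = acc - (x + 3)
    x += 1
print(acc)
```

x=2: acc = 1-5 = -4
x=3: acc = (-4)-6 = -10
x=4: acc = (-10)-7 = -17
x=5: acc = (-17)-8 = -25
x=6: acc = (-25)-9 = -34

-34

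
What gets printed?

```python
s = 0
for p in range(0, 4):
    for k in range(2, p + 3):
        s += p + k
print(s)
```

50

p=0,k=2: s = 0+2 = 2
p=1,k=2: s = 2+3 = 5
p=1,k=3: s = 5+4 = 9
p=2,k=2: s = 9+4 = 13
p=2,k=3: s = 13+5 = 18
p=2,k=4: s = 18+6 = 24
p=3,k=2: s = 24+5 = 29
p=3,k=3: s = 29+6 = 35
p=3,k=4: s = 35+7 = 42
p=3,k=5: s = 42+8 = 50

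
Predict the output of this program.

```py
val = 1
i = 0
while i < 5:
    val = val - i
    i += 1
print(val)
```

-9

i=0: val = 1-0 = 1
i=1: val = 1-1 = 0
i=2: val = 0-2 = -2
i=3: val = (-2)-3 = -5
i=4: val = (-5)-4 = -9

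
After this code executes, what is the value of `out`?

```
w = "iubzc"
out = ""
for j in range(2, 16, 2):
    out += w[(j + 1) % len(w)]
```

j=2: add w[3]='z' → 'z'
j=4: add w[0]='i' → 'zi'
j=6: add w[2]='b' → 'zib'
j=8: add w[4]='c' → 'zibc'
j=10: add w[1]='u' → 'zibcu'
j=12: add w[3]='z' → 'zibcuz'
j=14: add w[0]='i' → 'zibcuzi'

'zibcuzi'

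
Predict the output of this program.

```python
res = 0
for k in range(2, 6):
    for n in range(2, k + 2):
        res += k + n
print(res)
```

102

k=2,n=2: res = 0+4 = 4
k=2,n=3: res = 4+5 = 9
k=3,n=2: res = 9+5 = 14
k=3,n=3: res = 14+6 = 20
k=3,n=4: res = 20+7 = 27
k=4,n=2: res = 27+6 = 33
k=4,n=3: res = 33+7 = 40
k=4,n=4: res = 40+8 = 48
k=4,n=5: res = 48+9 = 57
k=5,n=2: res = 57+7 = 64
k=5,n=3: res = 64+8 = 72
k=5,n=4: res = 72+9 = 81
k=5,n=5: res = 81+10 = 91
k=5,n=6: res = 91+11 = 102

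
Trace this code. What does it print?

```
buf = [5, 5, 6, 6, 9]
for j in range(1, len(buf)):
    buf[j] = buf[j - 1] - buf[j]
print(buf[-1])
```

-21

j=1: buf[1] = 5-5 = 0 → [5, 0, 6, 6, 9]
j=2: buf[2] = 0-6 = -6 → [5, 0, -6, 6, 9]
j=3: buf[3] = (-6)-6 = -12 → [5, 0, -6, -12, 9]
j=4: buf[4] = (-12)-9 = -21 → [5, 0, -6, -12, -21]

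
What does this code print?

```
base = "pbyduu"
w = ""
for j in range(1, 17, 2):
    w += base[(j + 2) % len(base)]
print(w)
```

j=1: add base[3]='d' → 'd'
j=3: add base[5]='u' → 'du'
j=5: add base[1]='b' → 'dub'
j=7: add base[3]='d' → 'dubd'
j=9: add base[5]='u' → 'dubdu'
j=11: add base[1]='b' → 'dubdub'
j=13: add base[3]='d' → 'dubdubd'
j=15: add base[5]='u' → 'dubdubdu'

dubdubdu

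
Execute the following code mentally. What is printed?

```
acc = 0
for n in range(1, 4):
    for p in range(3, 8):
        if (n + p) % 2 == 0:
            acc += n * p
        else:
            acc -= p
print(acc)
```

45

n=1,p=3: even sum, acc = 0+3 = 3
n=1,p=4: odd sum, acc = 3-4 = -1
n=1,p=5: even sum, acc = (-1)+5 = 4
n=1,p=6: odd sum, acc = 4-6 = -2
n=1,p=7: even sum, acc = (-2)+7 = 5
n=2,p=3: odd sum, acc = 5-3 = 2
n=2,p=4: even sum, acc = 2+8 = 10
n=2,p=5: odd sum, acc = 10-5 = 5
n=2,p=6: even sum, acc = 5+12 = 17
n=2,p=7: odd sum, acc = 17-7 = 10
n=3,p=3: even sum, acc = 10+9 = 19
n=3,p=4: odd sum, acc = 19-4 = 15
n=3,p=5: even sum, acc = 15+15 = 30
n=3,p=6: odd sum, acc = 30-6 = 24
n=3,p=7: even sum, acc = 24+21 = 45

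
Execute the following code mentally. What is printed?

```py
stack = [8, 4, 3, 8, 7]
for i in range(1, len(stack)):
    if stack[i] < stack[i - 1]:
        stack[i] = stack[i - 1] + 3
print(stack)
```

i=1: 4<8, stack[1] = 8+3 = 11 → [8, 11, 3, 8, 7]
i=2: 3<11, stack[2] = 11+3 = 14 → [8, 11, 14, 8, 7]
i=3: 8<14, stack[3] = 14+3 = 17 → [8, 11, 14, 17, 7]
i=4: 7<17, stack[4] = 17+3 = 20 → [8, 11, 14, 17, 20]

[8, 11, 14, 17, 20]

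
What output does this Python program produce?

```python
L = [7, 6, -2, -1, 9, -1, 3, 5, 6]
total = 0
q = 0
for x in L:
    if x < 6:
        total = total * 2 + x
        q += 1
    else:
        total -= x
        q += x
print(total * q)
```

-17391

x=7: not <6, total = 0-7 = -7; q=7
x=6: not <6, total = (-7)-6 = -13; q=13
x=-2: <6, total = (-13)*2+(-2) = -28; q=14
x=-1: <6, total = (-28)*2+(-1) = -57; q=15
x=9: not <6, total = (-57)-9 = -66; q=24
x=-1: <6, total = (-66)*2+(-1) = -133; q=25
x=3: <6, total = (-133)*2+3 = -263; q=26
x=5: <6, total = (-263)*2+5 = -521; q=27
x=6: not <6, total = (-521)-6 = -527; q=33
total*q = (-527)*33 = -17391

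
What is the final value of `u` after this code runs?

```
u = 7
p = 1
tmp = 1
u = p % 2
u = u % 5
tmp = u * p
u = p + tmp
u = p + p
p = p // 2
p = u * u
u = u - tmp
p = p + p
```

1

u = 1%2 = 1
u = 1%5 = 1
tmp = 1*1 = 1
u = 1+1 = 2
u = 1+1 = 2
p = 1//2 = 0
p = 2*2 = 4
u = 2-1 = 1
p = 4+4 = 8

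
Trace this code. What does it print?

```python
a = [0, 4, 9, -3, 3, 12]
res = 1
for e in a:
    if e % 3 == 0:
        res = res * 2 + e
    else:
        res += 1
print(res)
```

126

e=0: %3==0, res = 1*2+0 = 2
e=4: not %3==0, res = 2+1 = 3
e=9: %3==0, res = 3*2+9 = 15
e=-3: %3==0, res = 15*2+(-3) = 27
e=3: %3==0, res = 27*2+3 = 57
e=12: %3==0, res = 57*2+12 = 126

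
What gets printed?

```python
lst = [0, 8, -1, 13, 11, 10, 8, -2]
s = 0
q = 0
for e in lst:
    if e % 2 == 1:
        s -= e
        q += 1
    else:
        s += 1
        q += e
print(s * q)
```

-486

e=0: not odd, s = 0+1 = 1; q=0
e=8: not odd, s = 1+1 = 2; q=8
e=-1: odd, s = 2-(-1) = 3; q=9
e=13: odd, s = 3-13 = -10; q=10
e=11: odd, s = (-10)-11 = -21; q=11
e=10: not odd, s = (-21)+1 = -20; q=21
e=8: not odd, s = (-20)+1 = -19; q=29
e=-2: not odd, s = (-19)+1 = -18; q=27
s*q = (-18)*27 = -486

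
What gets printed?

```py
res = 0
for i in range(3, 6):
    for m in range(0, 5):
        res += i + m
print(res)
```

90

i=3,m=0: res = 0+3 = 3
i=3,m=1: res = 3+4 = 7
i=3,m=2: res = 7+5 = 12
i=3,m=3: res = 12+6 = 18
i=3,m=4: res = 18+7 = 25
i=4,m=0: res = 25+4 = 29
i=4,m=1: res = 29+5 = 34
i=4,m=2: res = 34+6 = 40
i=4,m=3: res = 40+7 = 47
i=4,m=4: res = 47+8 = 55
i=5,m=0: res = 55+5 = 60
i=5,m=1: res = 60+6 = 66
i=5,m=2: res = 66+7 = 73
i=5,m=3: res = 73+8 = 81
i=5,m=4: res = 81+9 = 90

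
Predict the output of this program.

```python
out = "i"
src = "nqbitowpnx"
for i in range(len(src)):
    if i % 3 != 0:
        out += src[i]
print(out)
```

i=0: skip
i=1: add 'q' → 'iq'
i=2: add 'b' → 'iqb'
i=3: skip
i=4: add 't' → 'iqbt'
i=5: add 'o' → 'iqbto'
i=6: skip
i=7: add 'p' → 'iqbtop'
i=8: add 'n' → 'iqbtopn'
i=9: skip

iqbtopn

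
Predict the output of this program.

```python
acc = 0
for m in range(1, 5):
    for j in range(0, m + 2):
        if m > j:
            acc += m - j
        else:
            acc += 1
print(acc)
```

m=1,j=0: 1>0, acc = 0+1 = 1
m=1,j=1: not 1>1, acc = 1+1 = 2
m=1,j=2: not 1>2, acc = 2+1 = 3
m=2,j=0: 2>0, acc = 3+2 = 5
m=2,j=1: 2>1, acc = 5+1 = 6
m=2,j=2: not 2>2, acc = 6+1 = 7
m=2,j=3: not 2>3, acc = 7+1 = 8
m=3,j=0: 3>0, acc = 8+3 = 11
m=3,j=1: 3>1, acc = 11+2 = 13
m=3,j=2: 3>2, acc = 13+1 = 14
m=3,j=3: not 3>3, acc = 14+1 = 15
m=3,j=4: not 3>4, acc = 15+1 = 16
m=4,j=0: 4>0, acc = 16+4 = 20
m=4,j=1: 4>1, acc = 20+3 = 23
m=4,j=2: 4>2, acc = 23+2 = 25
m=4,j=3: 4>3, acc = 25+1 = 26
m=4,j=4: not 4>4, acc = 26+1 = 27
m=4,j=5: not 4>5, acc = 27+1 = 28

28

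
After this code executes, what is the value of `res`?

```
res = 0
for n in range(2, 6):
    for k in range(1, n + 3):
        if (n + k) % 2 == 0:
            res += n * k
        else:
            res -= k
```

136

n=2,k=1: odd sum, res = 0-1 = -1
n=2,k=2: even sum, res = (-1)+4 = 3
n=2,k=3: odd sum, res = 3-3 = 0
n=2,k=4: even sum, res = 0+8 = 8
n=3,k=1: even sum, res = 8+3 = 11
n=3,k=2: odd sum, res = 11-2 = 9
n=3,k=3: even sum, res = 9+9 = 18
n=3,k=4: odd sum, res = 18-4 = 14
n=3,k=5: even sum, res = 14+15 = 29
n=4,k=1: odd sum, res = 29-1 = 28
n=4,k=2: even sum, res = 28+8 = 36
n=4,k=3: odd sum, res = 36-3 = 33
n=4,k=4: even sum, res = 33+16 = 49
n=4,k=5: odd sum, res = 49-5 = 44
n=4,k=6: even sum, res = 44+24 = 68
n=5,k=1: even sum, res = 68+5 = 73
n=5,k=2: odd sum, res = 73-2 = 71
n=5,k=3: even sum, res = 71+15 = 86
n=5,k=4: odd sum, res = 86-4 = 82
n=5,k=5: even sum, res = 82+25 = 107
n=5,k=6: odd sum, res = 107-6 = 101
n=5,k=7: even sum, res = 101+35 = 136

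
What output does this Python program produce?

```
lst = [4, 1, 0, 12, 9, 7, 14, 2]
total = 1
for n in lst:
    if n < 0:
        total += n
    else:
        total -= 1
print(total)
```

-7

n=4: not <0, total = 1-1 = 0
n=1: not <0, total = 0-1 = -1
n=0: not <0, total = (-1)-1 = -2
n=12: not <0, total = (-2)-1 = -3
n=9: not <0, total = (-3)-1 = -4
n=7: not <0, total = (-4)-1 = -5
n=14: not <0, total = (-5)-1 = -6
n=2: not <0, total = (-6)-1 = -7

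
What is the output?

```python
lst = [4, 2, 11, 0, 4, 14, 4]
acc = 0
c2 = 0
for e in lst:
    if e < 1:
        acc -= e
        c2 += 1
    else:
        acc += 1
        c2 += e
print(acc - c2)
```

e=4: not <1, acc = 0+1 = 1; c2=4
e=2: not <1, acc = 1+1 = 2; c2=6
e=11: not <1, acc = 2+1 = 3; c2=17
e=0: <1, acc = 3-0 = 3; c2=18
e=4: not <1, acc = 3+1 = 4; c2=22
e=14: not <1, acc = 4+1 = 5; c2=36
e=4: not <1, acc = 5+1 = 6; c2=40
acc-c2 = 6-40 = -34

-34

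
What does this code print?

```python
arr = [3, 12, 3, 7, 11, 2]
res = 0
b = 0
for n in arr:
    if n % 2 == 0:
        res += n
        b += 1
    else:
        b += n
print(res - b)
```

-12

n=3: not even; b=3
n=12: even, res = 0+12 = 12; b=4
n=3: not even; b=7
n=7: not even; b=14
n=11: not even; b=25
n=2: even, res = 12+2 = 14; b=26
res-b = 14-26 = -12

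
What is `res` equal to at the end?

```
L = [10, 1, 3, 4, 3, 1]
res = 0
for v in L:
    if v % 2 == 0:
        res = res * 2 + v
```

24

v=10: even, res = 0*2+10 = 10
v=1: not even
v=3: not even
v=4: even, res = 10*2+4 = 24
v=3: not even
v=1: not even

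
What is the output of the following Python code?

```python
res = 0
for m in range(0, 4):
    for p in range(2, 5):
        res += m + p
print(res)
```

54

m=0,p=2: res = 0+2 = 2
m=0,p=3: res = 2+3 = 5
m=0,p=4: res = 5+4 = 9
m=1,p=2: res = 9+3 = 12
m=1,p=3: res = 12+4 = 16
m=1,p=4: res = 16+5 = 21
m=2,p=2: res = 21+4 = 25
m=2,p=3: res = 25+5 = 30
m=2,p=4: res = 30+6 = 36
m=3,p=2: res = 36+5 = 41
m=3,p=3: res = 41+6 = 47
m=3,p=4: res = 47+7 = 54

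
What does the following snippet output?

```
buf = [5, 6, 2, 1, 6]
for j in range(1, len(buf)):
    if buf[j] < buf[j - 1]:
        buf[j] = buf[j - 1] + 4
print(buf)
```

[5, 6, 10, 14, 18]

j=1: 6>=5, unchanged → [5, 6, 2, 1, 6]
j=2: 2<6, buf[2] = 6+4 = 10 → [5, 6, 10, 1, 6]
j=3: 1<10, buf[3] = 10+4 = 14 → [5, 6, 10, 14, 6]
j=4: 6<14, buf[4] = 14+4 = 18 → [5, 6, 10, 14, 18]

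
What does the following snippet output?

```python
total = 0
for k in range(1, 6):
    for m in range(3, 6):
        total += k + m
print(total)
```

k=1,m=3: total = 0+4 = 4
k=1,m=4: total = 4+5 = 9
k=1,m=5: total = 9+6 = 15
k=2,m=3: total = 15+5 = 20
k=2,m=4: total = 20+6 = 26
k=2,m=5: total = 26+7 = 33
k=3,m=3: total = 33+6 = 39
k=3,m=4: total = 39+7 = 46
k=3,m=5: total = 46+8 = 54
k=4,m=3: total = 54+7 = 61
k=4,m=4: total = 61+8 = 69
k=4,m=5: total = 69+9 = 78
k=5,m=3: total = 78+8 = 86
k=5,m=4: total = 86+9 = 95
k=5,m=5: total = 95+10 = 105

105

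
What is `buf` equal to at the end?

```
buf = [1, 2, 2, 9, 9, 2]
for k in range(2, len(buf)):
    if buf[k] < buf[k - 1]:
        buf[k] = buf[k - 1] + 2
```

k=2: 2>=2, unchanged → [1, 2, 2, 9, 9, 2]
k=3: 9>=2, unchanged → [1, 2, 2, 9, 9, 2]
k=4: 9>=9, unchanged → [1, 2, 2, 9, 9, 2]
k=5: 2<9, buf[5] = 9+2 = 11 → [1, 2, 2, 9, 9, 11]

[1, 2, 2, 9, 9, 11]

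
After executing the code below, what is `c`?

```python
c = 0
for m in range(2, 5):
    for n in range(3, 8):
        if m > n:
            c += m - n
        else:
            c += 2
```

29

m=2,n=3: not 2>3, c = 0+2 = 2
m=2,n=4: not 2>4, c = 2+2 = 4
m=2,n=5: not 2>5, c = 4+2 = 6
m=2,n=6: not 2>6, c = 6+2 = 8
m=2,n=7: not 2>7, c = 8+2 = 10
m=3,n=3: not 3>3, c = 10+2 = 12
m=3,n=4: not 3>4, c = 12+2 = 14
m=3,n=5: not 3>5, c = 14+2 = 16
m=3,n=6: not 3>6, c = 16+2 = 18
m=3,n=7: not 3>7, c = 18+2 = 20
m=4,n=3: 4>3, c = 20+1 = 21
m=4,n=4: not 4>4, c = 21+2 = 23
m=4,n=5: not 4>5, c = 23+2 = 25
m=4,n=6: not 4>6, c = 25+2 = 27
m=4,n=7: not 4>7, c = 27+2 = 29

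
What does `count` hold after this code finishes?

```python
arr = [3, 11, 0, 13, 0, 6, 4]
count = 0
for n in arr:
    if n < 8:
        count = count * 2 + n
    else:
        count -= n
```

n=3: <8, count = 0*2+3 = 3
n=11: not <8, count = 3-11 = -8
n=0: <8, count = (-8)*2+0 = -16
n=13: not <8, count = (-16)-13 = -29
n=0: <8, count = (-29)*2+0 = -58
n=6: <8, count = (-58)*2+6 = -110
n=4: <8, count = (-110)*2+4 = -216

-216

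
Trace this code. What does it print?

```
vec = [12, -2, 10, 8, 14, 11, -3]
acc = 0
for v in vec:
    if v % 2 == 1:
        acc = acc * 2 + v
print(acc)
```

v=12: not odd
v=-2: not odd
v=10: not odd
v=8: not odd
v=14: not odd
v=11: odd, acc = 0*2+11 = 11
v=-3: odd, acc = 11*2+(-3) = 19

19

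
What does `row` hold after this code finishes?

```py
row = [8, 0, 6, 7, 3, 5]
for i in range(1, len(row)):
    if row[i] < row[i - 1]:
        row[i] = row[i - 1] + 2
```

i=1: 0<8, row[1] = 8+2 = 10 → [8, 10, 6, 7, 3, 5]
i=2: 6<10, row[2] = 10+2 = 12 → [8, 10, 12, 7, 3, 5]
i=3: 7<12, row[3] = 12+2 = 14 → [8, 10, 12, 14, 3, 5]
i=4: 3<14, row[4] = 14+2 = 16 → [8, 10, 12, 14, 16, 5]
i=5: 5<16, row[5] = 16+2 = 18 → [8, 10, 12, 14, 16, 18]

[8, 10, 12, 14, 16, 18]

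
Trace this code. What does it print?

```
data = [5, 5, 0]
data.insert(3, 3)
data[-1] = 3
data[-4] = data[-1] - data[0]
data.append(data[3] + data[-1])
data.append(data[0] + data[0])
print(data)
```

insert 3 at 3 → [5, 5, 0, 3]
data[-1] = 3 → [5, 5, 0, 3]
data[-4] = data[-1]-data[0] = 3-5 = -2 → [-2, 5, 0, 3]
append data[3]+data[-1] = 3+3 = 6 → [-2, 5, 0, 3, 6]
append data[0]+data[0] = (-2)+(-2) = -4 → [-2, 5, 0, 3, 6, -4]

[-2, 5, 0, 3, 6, -4]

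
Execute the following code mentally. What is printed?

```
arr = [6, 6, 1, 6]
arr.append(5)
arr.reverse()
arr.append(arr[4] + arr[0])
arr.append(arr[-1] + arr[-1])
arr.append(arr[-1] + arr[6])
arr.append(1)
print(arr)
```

[5, 6, 1, 6, 6, 11, 22, 44, 1]

append 5 → [6, 6, 1, 6, 5]
reverse → [5, 6, 1, 6, 6]
append arr[4]+arr[0] = 6+5 = 11 → [5, 6, 1, 6, 6, 11]
append arr[-1]+arr[-1] = 11+11 = 22 → [5, 6, 1, 6, 6, 11, 22]
append arr[-1]+arr[6] = 22+22 = 44 → [5, 6, 1, 6, 6, 11, 22, 44]
append 1 → [5, 6, 1, 6, 6, 11, 22, 44, 1]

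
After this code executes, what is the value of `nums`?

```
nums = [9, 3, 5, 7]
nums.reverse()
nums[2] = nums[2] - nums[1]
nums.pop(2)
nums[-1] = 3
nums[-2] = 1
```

[7, 1, 3]

reverse → [7, 5, 3, 9]
nums[2] = nums[2]-nums[1] = 3-5 = -2 → [7, 5, -2, 9]
pop(2) removes -2 → [7, 5, 9]
nums[-1] = 3 → [7, 5, 3]
nums[-2] = 1 → [7, 1, 3]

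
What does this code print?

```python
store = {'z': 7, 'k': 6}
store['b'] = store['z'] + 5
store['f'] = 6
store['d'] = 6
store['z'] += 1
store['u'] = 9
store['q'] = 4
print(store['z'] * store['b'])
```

96

store['b'] = store['z']+5 = 12 → {'z': 7, 'k': 6, 'b': 12}
store['f'] = 6 → {'z': 7, 'k': 6, 'b': 12, 'f': 6}
store['d'] = 6 → {'z': 7, 'k': 6, 'b': 12, 'f': 6, 'd': 6}
store['z'] = 7+1 = 8 → {'z': 8, 'k': 6, 'b': 12, 'f': 6, 'd': 6}
store['u'] = 9 → {'z': 8, 'k': 6, 'b': 12, 'f': 6, 'd': 6, 'u': 9}
store['q'] = 4 → {'z': 8, 'k': 6, 'b': 12, 'f': 6, 'd': 6, 'u': 9, 'q': 4}
store['z']*store['b'] = 8*12 = 96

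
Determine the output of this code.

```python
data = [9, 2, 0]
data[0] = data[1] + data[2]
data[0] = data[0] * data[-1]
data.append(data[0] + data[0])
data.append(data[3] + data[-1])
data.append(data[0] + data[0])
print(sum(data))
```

data[0] = data[1]+data[2] = 2+0 = 2 → [2, 2, 0]
data[0] = data[0]*data[-1] = 2*0 = 0 → [0, 2, 0]
append data[0]+data[0] = 0+0 = 0 → [0, 2, 0, 0]
append data[3]+data[-1] = 0+0 = 0 → [0, 2, 0, 0, 0]
append data[0]+data[0] = 0+0 = 0 → [0, 2, 0, 0, 0, 0]
sum = 2

2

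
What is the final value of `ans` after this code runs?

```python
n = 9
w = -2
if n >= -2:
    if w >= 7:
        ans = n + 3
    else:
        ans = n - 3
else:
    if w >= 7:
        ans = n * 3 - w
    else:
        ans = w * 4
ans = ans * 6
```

n=9, w=-2
n >= -2 is True; w >= 7 is False
→ ans = n - 3 = 6
ans = 6*6 = 36

36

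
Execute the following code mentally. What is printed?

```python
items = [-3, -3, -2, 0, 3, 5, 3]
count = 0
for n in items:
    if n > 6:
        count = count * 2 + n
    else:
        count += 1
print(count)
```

7

n=-3: not >6, count = 0+1 = 1
n=-3: not >6, count = 1+1 = 2
n=-2: not >6, count = 2+1 = 3
n=0: not >6, count = 3+1 = 4
n=3: not >6, count = 4+1 = 5
n=5: not >6, count = 5+1 = 6
n=3: not >6, count = 6+1 = 7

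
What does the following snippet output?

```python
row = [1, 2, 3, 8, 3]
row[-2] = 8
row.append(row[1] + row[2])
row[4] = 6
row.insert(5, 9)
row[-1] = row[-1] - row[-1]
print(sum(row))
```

row[-2] = 8 → [1, 2, 3, 8, 3]
append row[1]+row[2] = 2+3 = 5 → [1, 2, 3, 8, 3, 5]
row[4] = 6 → [1, 2, 3, 8, 6, 5]
insert 9 at 5 → [1, 2, 3, 8, 6, 9, 5]
row[-1] = row[-1]-row[-1] = 5-5 = 0 → [1, 2, 3, 8, 6, 9, 0]
sum = 29

29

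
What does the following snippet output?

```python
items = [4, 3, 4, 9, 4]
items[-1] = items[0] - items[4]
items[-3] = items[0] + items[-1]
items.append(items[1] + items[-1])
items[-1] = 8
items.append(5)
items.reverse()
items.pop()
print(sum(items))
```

items[-1] = items[0]-items[4] = 4-4 = 0 → [4, 3, 4, 9, 0]
items[-3] = items[0]+items[-1] = 4+0 = 4 → [4, 3, 4, 9, 0]
append items[1]+items[-1] = 3+0 = 3 → [4, 3, 4, 9, 0, 3]
items[-1] = 8 → [4, 3, 4, 9, 0, 8]
append 5 → [4, 3, 4, 9, 0, 8, 5]
reverse → [5, 8, 0, 9, 4, 3, 4]
pop() removes 4 → [5, 8, 0, 9, 4, 3]
sum = 29

29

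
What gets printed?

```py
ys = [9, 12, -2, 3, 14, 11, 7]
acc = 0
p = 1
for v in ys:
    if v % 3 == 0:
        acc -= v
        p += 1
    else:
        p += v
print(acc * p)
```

v=9: %3==0, acc = 0-9 = -9; p=2
v=12: %3==0, acc = (-9)-12 = -21; p=3
v=-2: not %3==0; p=1
v=3: %3==0, acc = (-21)-3 = -24; p=2
v=14: not %3==0; p=16
v=11: not %3==0; p=27
v=7: not %3==0; p=34
acc*p = (-24)*34 = -816

-816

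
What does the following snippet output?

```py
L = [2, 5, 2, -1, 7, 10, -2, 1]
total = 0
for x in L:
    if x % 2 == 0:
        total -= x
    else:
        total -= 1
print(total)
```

x=2: even, total = 0-2 = -2
x=5: not even, total = (-2)-1 = -3
x=2: even, total = (-3)-2 = -5
x=-1: not even, total = (-5)-1 = -6
x=7: not even, total = (-6)-1 = -7
x=10: even, total = (-7)-10 = -17
x=-2: even, total = (-17)-(-2) = -15
x=1: not even, total = (-15)-1 = -16

-16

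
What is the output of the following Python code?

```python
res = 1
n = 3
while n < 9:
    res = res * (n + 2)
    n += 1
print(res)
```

n=3: res = 1*5 = 5
n=4: res = 5*6 = 30
n=5: res = 30*7 = 210
n=6: res = 210*8 = 1680
n=7: res = 1680*9 = 15120
n=8: res = 15120*10 = 151200

151200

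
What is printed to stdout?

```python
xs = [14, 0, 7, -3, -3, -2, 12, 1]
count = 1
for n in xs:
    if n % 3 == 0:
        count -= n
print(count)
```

-5

n=14: not %3==0
n=0: %3==0, count = 1-0 = 1
n=7: not %3==0
n=-3: %3==0, count = 1-(-3) = 4
n=-3: %3==0, count = 4-(-3) = 7
n=-2: not %3==0
n=12: %3==0, count = 7-12 = -5
n=1: not %3==0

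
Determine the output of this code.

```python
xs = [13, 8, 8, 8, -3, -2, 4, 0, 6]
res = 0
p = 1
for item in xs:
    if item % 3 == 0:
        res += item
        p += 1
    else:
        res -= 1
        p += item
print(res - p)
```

-46

item=13: not %3==0, res = 0-1 = -1; p=14
item=8: not %3==0, res = (-1)-1 = -2; p=22
item=8: not %3==0, res = (-2)-1 = -3; p=30
item=8: not %3==0, res = (-3)-1 = -4; p=38
item=-3: %3==0, res = (-4)+(-3) = -7; p=39
item=-2: not %3==0, res = (-7)-1 = -8; p=37
item=4: not %3==0, res = (-8)-1 = -9; p=41
item=0: %3==0, res = (-9)+0 = -9; p=42
item=6: %3==0, res = (-9)+6 = -3; p=43
res-p = (-3)-43 = -46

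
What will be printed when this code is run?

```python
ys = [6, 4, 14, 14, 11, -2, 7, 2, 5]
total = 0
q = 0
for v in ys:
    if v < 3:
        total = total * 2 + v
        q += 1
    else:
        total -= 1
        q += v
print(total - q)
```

-88

v=6: not <3, total = 0-1 = -1; q=6
v=4: not <3, total = (-1)-1 = -2; q=10
v=14: not <3, total = (-2)-1 = -3; q=24
v=14: not <3, total = (-3)-1 = -4; q=38
v=11: not <3, total = (-4)-1 = -5; q=49
v=-2: <3, total = (-5)*2+(-2) = -12; q=50
v=7: not <3, total = (-12)-1 = -13; q=57
v=2: <3, total = (-13)*2+2 = -24; q=58
v=5: not <3, total = (-24)-1 = -25; q=63
total-q = (-25)-63 = -88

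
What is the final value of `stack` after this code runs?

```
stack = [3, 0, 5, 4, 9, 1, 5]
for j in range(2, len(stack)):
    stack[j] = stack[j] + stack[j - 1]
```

j=2: stack[2] = 5+0 = 5 → [3, 0, 5, 4, 9, 1, 5]
j=3: stack[3] = 4+5 = 9 → [3, 0, 5, 9, 9, 1, 5]
j=4: stack[4] = 9+9 = 18 → [3, 0, 5, 9, 18, 1, 5]
j=5: stack[5] = 1+18 = 19 → [3, 0, 5, 9, 18, 19, 5]
j=6: stack[6] = 5+19 = 24 → [3, 0, 5, 9, 18, 19, 24]

[3, 0, 5, 9, 18, 19, 24]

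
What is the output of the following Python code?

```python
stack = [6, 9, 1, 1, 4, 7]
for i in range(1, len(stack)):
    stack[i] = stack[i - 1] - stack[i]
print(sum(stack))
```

-31

i=1: stack[1] = 6-9 = -3 → [6, -3, 1, 1, 4, 7]
i=2: stack[2] = (-3)-1 = -4 → [6, -3, -4, 1, 4, 7]
i=3: stack[3] = (-4)-1 = -5 → [6, -3, -4, -5, 4, 7]
i=4: stack[4] = (-5)-4 = -9 → [6, -3, -4, -5, -9, 7]
i=5: stack[5] = (-9)-7 = -16 → [6, -3, -4, -5, -9, -16]
sum = -31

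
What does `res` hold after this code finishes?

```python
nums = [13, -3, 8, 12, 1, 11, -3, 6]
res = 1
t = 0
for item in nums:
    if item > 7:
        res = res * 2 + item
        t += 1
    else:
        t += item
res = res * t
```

935

item=13: >7, res = 1*2+13 = 15; t=1
item=-3: not >7; t=-2
item=8: >7, res = 15*2+8 = 38; t=-1
item=12: >7, res = 38*2+12 = 88; t=0
item=1: not >7; t=1
item=11: >7, res = 88*2+11 = 187; t=2
item=-3: not >7; t=-1
item=6: not >7; t=5
res*t = 187*5 = 935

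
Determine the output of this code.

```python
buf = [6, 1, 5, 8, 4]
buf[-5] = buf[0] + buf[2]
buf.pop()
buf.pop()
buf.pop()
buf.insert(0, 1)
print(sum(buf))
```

buf[-5] = buf[0]+buf[2] = 6+5 = 11 → [11, 1, 5, 8, 4]
pop() removes 4 → [11, 1, 5, 8]
pop() removes 8 → [11, 1, 5]
pop() removes 5 → [11, 1]
insert 1 at 0 → [1, 11, 1]
sum = 13

13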